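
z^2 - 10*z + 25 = (z - 5)^2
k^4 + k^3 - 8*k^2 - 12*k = k*(k - 3)*(k + 2)^2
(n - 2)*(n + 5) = n^2 + 3*n - 10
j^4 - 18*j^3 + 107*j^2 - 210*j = j*(j - 7)*(j - 6)*(j - 5)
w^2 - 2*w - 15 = (w - 5)*(w + 3)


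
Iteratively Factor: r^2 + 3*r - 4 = (r - 1)*(r + 4)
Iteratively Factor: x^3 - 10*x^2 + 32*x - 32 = (x - 4)*(x^2 - 6*x + 8) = (x - 4)*(x - 2)*(x - 4)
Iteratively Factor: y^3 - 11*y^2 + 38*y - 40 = (y - 2)*(y^2 - 9*y + 20) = (y - 4)*(y - 2)*(y - 5)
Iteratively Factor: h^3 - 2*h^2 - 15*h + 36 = (h - 3)*(h^2 + h - 12) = (h - 3)*(h + 4)*(h - 3)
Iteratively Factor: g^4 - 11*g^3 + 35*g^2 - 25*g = (g - 5)*(g^3 - 6*g^2 + 5*g) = g*(g - 5)*(g^2 - 6*g + 5) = g*(g - 5)*(g - 1)*(g - 5)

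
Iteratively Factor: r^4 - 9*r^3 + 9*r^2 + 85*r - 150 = (r + 3)*(r^3 - 12*r^2 + 45*r - 50) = (r - 2)*(r + 3)*(r^2 - 10*r + 25) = (r - 5)*(r - 2)*(r + 3)*(r - 5)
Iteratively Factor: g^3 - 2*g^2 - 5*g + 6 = (g - 3)*(g^2 + g - 2) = (g - 3)*(g + 2)*(g - 1)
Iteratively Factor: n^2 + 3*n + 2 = (n + 2)*(n + 1)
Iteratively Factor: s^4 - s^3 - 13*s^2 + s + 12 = (s - 1)*(s^3 - 13*s - 12) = (s - 1)*(s + 1)*(s^2 - s - 12) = (s - 1)*(s + 1)*(s + 3)*(s - 4)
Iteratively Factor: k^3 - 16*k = (k - 4)*(k^2 + 4*k) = (k - 4)*(k + 4)*(k)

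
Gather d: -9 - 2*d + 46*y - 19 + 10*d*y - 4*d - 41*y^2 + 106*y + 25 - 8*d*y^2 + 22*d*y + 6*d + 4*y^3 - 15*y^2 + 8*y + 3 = d*(-8*y^2 + 32*y) + 4*y^3 - 56*y^2 + 160*y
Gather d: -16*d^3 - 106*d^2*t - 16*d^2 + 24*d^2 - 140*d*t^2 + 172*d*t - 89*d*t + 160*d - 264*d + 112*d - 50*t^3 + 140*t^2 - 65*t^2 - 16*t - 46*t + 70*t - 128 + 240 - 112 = -16*d^3 + d^2*(8 - 106*t) + d*(-140*t^2 + 83*t + 8) - 50*t^3 + 75*t^2 + 8*t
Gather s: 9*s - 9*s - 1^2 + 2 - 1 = 0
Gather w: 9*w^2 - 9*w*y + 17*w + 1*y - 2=9*w^2 + w*(17 - 9*y) + y - 2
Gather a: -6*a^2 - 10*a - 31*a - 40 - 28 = -6*a^2 - 41*a - 68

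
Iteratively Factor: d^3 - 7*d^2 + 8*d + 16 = (d - 4)*(d^2 - 3*d - 4) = (d - 4)^2*(d + 1)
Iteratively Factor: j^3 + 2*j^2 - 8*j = (j + 4)*(j^2 - 2*j) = j*(j + 4)*(j - 2)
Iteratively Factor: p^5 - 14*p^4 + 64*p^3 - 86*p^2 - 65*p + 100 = (p + 1)*(p^4 - 15*p^3 + 79*p^2 - 165*p + 100) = (p - 1)*(p + 1)*(p^3 - 14*p^2 + 65*p - 100) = (p - 5)*(p - 1)*(p + 1)*(p^2 - 9*p + 20) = (p - 5)*(p - 4)*(p - 1)*(p + 1)*(p - 5)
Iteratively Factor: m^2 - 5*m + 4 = (m - 1)*(m - 4)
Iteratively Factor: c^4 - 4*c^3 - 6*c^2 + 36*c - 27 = (c + 3)*(c^3 - 7*c^2 + 15*c - 9) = (c - 3)*(c + 3)*(c^2 - 4*c + 3) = (c - 3)^2*(c + 3)*(c - 1)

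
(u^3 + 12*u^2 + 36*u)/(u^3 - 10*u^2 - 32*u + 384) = u*(u + 6)/(u^2 - 16*u + 64)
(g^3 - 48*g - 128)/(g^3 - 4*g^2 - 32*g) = (g + 4)/g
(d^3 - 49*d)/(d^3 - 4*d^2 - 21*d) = (d + 7)/(d + 3)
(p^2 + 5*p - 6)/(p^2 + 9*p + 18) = (p - 1)/(p + 3)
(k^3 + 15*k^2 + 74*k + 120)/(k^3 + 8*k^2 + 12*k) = (k^2 + 9*k + 20)/(k*(k + 2))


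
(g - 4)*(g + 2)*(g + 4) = g^3 + 2*g^2 - 16*g - 32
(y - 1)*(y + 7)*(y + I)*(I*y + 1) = I*y^4 + 6*I*y^3 - 6*I*y^2 + 6*I*y - 7*I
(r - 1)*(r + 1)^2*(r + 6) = r^4 + 7*r^3 + 5*r^2 - 7*r - 6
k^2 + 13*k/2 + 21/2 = (k + 3)*(k + 7/2)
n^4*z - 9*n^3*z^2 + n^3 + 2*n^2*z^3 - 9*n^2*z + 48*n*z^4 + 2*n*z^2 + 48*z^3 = (n - 8*z)*(n - 3*z)*(n + 2*z)*(n*z + 1)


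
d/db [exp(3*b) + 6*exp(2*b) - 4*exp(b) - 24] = (3*exp(2*b) + 12*exp(b) - 4)*exp(b)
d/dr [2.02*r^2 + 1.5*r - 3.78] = 4.04*r + 1.5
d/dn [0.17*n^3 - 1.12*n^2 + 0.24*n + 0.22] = 0.51*n^2 - 2.24*n + 0.24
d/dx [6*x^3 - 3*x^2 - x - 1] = 18*x^2 - 6*x - 1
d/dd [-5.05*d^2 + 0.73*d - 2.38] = 0.73 - 10.1*d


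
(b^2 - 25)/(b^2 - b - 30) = (b - 5)/(b - 6)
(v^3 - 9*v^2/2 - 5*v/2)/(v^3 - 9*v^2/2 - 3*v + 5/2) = v*(2*v + 1)/(2*v^2 + v - 1)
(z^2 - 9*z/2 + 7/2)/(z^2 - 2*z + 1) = (z - 7/2)/(z - 1)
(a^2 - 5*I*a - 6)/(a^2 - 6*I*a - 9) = (a - 2*I)/(a - 3*I)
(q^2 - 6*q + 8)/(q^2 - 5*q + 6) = (q - 4)/(q - 3)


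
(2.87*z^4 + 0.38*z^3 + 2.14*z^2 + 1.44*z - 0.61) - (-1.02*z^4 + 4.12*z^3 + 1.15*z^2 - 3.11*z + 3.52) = 3.89*z^4 - 3.74*z^3 + 0.99*z^2 + 4.55*z - 4.13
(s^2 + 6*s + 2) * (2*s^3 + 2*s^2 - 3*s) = 2*s^5 + 14*s^4 + 13*s^3 - 14*s^2 - 6*s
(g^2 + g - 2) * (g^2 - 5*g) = g^4 - 4*g^3 - 7*g^2 + 10*g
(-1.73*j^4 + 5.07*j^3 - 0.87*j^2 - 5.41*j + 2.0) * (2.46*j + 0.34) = -4.2558*j^5 + 11.884*j^4 - 0.4164*j^3 - 13.6044*j^2 + 3.0806*j + 0.68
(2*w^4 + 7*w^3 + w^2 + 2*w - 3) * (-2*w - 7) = -4*w^5 - 28*w^4 - 51*w^3 - 11*w^2 - 8*w + 21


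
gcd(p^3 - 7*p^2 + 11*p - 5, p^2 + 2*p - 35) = p - 5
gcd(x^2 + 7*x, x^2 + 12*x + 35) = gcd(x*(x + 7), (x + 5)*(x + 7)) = x + 7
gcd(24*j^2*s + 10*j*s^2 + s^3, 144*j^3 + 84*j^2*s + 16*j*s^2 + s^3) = 24*j^2 + 10*j*s + s^2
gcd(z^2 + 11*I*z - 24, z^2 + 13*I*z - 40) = z + 8*I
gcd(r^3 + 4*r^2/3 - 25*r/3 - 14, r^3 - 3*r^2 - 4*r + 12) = r^2 - r - 6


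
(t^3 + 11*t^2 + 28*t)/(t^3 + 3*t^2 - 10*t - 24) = t*(t + 7)/(t^2 - t - 6)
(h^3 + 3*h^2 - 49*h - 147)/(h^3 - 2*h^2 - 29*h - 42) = (h + 7)/(h + 2)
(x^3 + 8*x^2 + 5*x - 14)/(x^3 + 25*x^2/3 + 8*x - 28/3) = 3*(x - 1)/(3*x - 2)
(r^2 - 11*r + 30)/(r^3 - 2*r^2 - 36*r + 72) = (r - 5)/(r^2 + 4*r - 12)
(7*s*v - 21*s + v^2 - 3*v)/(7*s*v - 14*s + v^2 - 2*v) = (v - 3)/(v - 2)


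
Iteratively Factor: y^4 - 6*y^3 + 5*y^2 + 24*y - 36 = (y - 3)*(y^3 - 3*y^2 - 4*y + 12) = (y - 3)^2*(y^2 - 4) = (y - 3)^2*(y + 2)*(y - 2)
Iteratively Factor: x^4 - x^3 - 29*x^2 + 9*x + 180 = (x - 3)*(x^3 + 2*x^2 - 23*x - 60) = (x - 5)*(x - 3)*(x^2 + 7*x + 12) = (x - 5)*(x - 3)*(x + 4)*(x + 3)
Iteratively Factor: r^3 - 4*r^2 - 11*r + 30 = (r - 5)*(r^2 + r - 6) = (r - 5)*(r + 3)*(r - 2)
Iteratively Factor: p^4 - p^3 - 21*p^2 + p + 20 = (p + 1)*(p^3 - 2*p^2 - 19*p + 20) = (p + 1)*(p + 4)*(p^2 - 6*p + 5) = (p - 5)*(p + 1)*(p + 4)*(p - 1)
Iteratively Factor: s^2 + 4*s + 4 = (s + 2)*(s + 2)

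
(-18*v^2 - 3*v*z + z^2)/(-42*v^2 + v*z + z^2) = (3*v + z)/(7*v + z)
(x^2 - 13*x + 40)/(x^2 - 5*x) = (x - 8)/x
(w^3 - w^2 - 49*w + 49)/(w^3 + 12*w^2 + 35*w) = (w^2 - 8*w + 7)/(w*(w + 5))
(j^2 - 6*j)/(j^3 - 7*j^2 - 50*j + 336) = j/(j^2 - j - 56)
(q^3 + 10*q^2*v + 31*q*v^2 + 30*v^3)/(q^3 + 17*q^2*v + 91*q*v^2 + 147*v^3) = (q^2 + 7*q*v + 10*v^2)/(q^2 + 14*q*v + 49*v^2)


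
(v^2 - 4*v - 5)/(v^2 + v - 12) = (v^2 - 4*v - 5)/(v^2 + v - 12)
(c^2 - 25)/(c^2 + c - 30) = (c + 5)/(c + 6)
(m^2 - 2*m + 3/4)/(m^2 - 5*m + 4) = (m^2 - 2*m + 3/4)/(m^2 - 5*m + 4)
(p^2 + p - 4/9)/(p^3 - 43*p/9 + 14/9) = (3*p + 4)/(3*p^2 + p - 14)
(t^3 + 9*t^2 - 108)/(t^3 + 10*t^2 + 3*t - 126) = (t + 6)/(t + 7)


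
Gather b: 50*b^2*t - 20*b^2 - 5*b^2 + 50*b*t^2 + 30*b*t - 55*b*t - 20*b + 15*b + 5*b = b^2*(50*t - 25) + b*(50*t^2 - 25*t)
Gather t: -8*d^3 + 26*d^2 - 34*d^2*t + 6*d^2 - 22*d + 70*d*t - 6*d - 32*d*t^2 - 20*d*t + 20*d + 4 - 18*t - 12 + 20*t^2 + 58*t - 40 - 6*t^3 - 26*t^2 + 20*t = -8*d^3 + 32*d^2 - 8*d - 6*t^3 + t^2*(-32*d - 6) + t*(-34*d^2 + 50*d + 60) - 48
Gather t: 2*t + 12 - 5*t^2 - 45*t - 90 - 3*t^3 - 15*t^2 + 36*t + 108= -3*t^3 - 20*t^2 - 7*t + 30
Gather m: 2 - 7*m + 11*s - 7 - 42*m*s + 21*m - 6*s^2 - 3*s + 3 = m*(14 - 42*s) - 6*s^2 + 8*s - 2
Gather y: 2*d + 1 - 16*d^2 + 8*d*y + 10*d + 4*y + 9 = -16*d^2 + 12*d + y*(8*d + 4) + 10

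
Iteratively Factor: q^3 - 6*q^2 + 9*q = (q - 3)*(q^2 - 3*q) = (q - 3)^2*(q)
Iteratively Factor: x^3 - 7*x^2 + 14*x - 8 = (x - 4)*(x^2 - 3*x + 2) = (x - 4)*(x - 2)*(x - 1)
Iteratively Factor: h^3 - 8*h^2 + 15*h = (h)*(h^2 - 8*h + 15) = h*(h - 5)*(h - 3)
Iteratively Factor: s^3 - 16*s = (s - 4)*(s^2 + 4*s) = (s - 4)*(s + 4)*(s)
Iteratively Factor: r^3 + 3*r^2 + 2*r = (r + 1)*(r^2 + 2*r) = (r + 1)*(r + 2)*(r)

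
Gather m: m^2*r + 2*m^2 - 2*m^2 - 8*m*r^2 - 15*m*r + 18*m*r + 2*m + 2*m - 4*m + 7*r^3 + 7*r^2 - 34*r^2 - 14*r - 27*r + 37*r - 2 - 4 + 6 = m^2*r + m*(-8*r^2 + 3*r) + 7*r^3 - 27*r^2 - 4*r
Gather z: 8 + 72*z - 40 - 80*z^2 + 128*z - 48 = -80*z^2 + 200*z - 80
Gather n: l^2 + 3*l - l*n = l^2 - l*n + 3*l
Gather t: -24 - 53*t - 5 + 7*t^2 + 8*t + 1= 7*t^2 - 45*t - 28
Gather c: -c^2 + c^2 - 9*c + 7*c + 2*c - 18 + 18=0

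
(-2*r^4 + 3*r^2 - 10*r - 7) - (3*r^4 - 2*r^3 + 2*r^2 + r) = -5*r^4 + 2*r^3 + r^2 - 11*r - 7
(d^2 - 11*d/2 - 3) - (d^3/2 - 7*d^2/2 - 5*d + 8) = -d^3/2 + 9*d^2/2 - d/2 - 11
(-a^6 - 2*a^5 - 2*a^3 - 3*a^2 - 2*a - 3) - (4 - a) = -a^6 - 2*a^5 - 2*a^3 - 3*a^2 - a - 7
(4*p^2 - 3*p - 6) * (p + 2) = 4*p^3 + 5*p^2 - 12*p - 12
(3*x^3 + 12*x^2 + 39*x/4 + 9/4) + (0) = 3*x^3 + 12*x^2 + 39*x/4 + 9/4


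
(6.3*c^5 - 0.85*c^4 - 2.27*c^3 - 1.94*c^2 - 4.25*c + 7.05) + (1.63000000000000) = 6.3*c^5 - 0.85*c^4 - 2.27*c^3 - 1.94*c^2 - 4.25*c + 8.68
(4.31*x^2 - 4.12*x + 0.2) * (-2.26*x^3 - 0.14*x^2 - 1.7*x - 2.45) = -9.7406*x^5 + 8.7078*x^4 - 7.2022*x^3 - 3.5835*x^2 + 9.754*x - 0.49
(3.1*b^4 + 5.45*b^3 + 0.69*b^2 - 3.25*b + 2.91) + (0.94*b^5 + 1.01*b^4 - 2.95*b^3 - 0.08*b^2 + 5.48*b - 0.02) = 0.94*b^5 + 4.11*b^4 + 2.5*b^3 + 0.61*b^2 + 2.23*b + 2.89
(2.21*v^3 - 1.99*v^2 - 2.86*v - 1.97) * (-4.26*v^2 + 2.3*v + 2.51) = -9.4146*v^5 + 13.5604*v^4 + 13.1537*v^3 - 3.1807*v^2 - 11.7096*v - 4.9447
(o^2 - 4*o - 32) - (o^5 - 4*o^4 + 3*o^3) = -o^5 + 4*o^4 - 3*o^3 + o^2 - 4*o - 32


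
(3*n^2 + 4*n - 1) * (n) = 3*n^3 + 4*n^2 - n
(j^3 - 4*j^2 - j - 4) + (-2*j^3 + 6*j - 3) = -j^3 - 4*j^2 + 5*j - 7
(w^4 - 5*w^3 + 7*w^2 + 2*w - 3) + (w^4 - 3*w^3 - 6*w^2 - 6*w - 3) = 2*w^4 - 8*w^3 + w^2 - 4*w - 6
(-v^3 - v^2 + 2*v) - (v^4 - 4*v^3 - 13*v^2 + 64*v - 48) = -v^4 + 3*v^3 + 12*v^2 - 62*v + 48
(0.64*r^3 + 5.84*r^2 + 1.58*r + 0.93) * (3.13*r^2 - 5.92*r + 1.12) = 2.0032*r^5 + 14.4904*r^4 - 28.9106*r^3 + 0.0981000000000005*r^2 - 3.736*r + 1.0416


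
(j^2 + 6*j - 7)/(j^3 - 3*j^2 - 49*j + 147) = (j - 1)/(j^2 - 10*j + 21)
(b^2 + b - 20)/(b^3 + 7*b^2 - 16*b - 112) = (b + 5)/(b^2 + 11*b + 28)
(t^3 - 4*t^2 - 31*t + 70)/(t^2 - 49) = (t^2 + 3*t - 10)/(t + 7)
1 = 1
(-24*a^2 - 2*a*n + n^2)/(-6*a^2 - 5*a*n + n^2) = (4*a + n)/(a + n)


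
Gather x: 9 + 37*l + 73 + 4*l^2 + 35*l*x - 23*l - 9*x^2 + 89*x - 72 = 4*l^2 + 14*l - 9*x^2 + x*(35*l + 89) + 10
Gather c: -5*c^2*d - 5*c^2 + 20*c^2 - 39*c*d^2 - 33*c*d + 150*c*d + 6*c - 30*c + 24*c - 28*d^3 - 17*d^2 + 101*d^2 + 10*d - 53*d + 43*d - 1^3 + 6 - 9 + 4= c^2*(15 - 5*d) + c*(-39*d^2 + 117*d) - 28*d^3 + 84*d^2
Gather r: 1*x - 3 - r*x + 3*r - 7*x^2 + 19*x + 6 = r*(3 - x) - 7*x^2 + 20*x + 3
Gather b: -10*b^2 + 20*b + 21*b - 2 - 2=-10*b^2 + 41*b - 4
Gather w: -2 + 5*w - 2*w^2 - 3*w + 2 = -2*w^2 + 2*w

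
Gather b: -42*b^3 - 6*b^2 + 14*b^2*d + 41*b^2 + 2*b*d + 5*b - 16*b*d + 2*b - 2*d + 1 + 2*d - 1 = -42*b^3 + b^2*(14*d + 35) + b*(7 - 14*d)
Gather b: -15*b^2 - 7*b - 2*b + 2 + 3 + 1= -15*b^2 - 9*b + 6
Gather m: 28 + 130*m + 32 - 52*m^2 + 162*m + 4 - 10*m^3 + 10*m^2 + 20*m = -10*m^3 - 42*m^2 + 312*m + 64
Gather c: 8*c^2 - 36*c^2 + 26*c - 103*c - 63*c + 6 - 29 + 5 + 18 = -28*c^2 - 140*c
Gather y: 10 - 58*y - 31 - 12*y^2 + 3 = -12*y^2 - 58*y - 18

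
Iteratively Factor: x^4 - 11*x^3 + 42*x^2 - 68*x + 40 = (x - 5)*(x^3 - 6*x^2 + 12*x - 8) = (x - 5)*(x - 2)*(x^2 - 4*x + 4) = (x - 5)*(x - 2)^2*(x - 2)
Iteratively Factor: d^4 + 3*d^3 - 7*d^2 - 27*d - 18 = (d - 3)*(d^3 + 6*d^2 + 11*d + 6) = (d - 3)*(d + 1)*(d^2 + 5*d + 6) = (d - 3)*(d + 1)*(d + 2)*(d + 3)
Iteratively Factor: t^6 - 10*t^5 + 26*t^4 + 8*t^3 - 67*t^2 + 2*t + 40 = (t - 5)*(t^5 - 5*t^4 + t^3 + 13*t^2 - 2*t - 8) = (t - 5)*(t - 2)*(t^4 - 3*t^3 - 5*t^2 + 3*t + 4) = (t - 5)*(t - 2)*(t + 1)*(t^3 - 4*t^2 - t + 4) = (t - 5)*(t - 2)*(t - 1)*(t + 1)*(t^2 - 3*t - 4) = (t - 5)*(t - 2)*(t - 1)*(t + 1)^2*(t - 4)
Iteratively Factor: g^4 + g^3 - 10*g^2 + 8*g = (g + 4)*(g^3 - 3*g^2 + 2*g) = (g - 1)*(g + 4)*(g^2 - 2*g) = (g - 2)*(g - 1)*(g + 4)*(g)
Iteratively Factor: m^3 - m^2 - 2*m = (m)*(m^2 - m - 2) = m*(m + 1)*(m - 2)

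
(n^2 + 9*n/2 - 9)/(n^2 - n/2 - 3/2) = (n + 6)/(n + 1)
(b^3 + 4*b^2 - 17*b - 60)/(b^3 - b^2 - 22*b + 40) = (b + 3)/(b - 2)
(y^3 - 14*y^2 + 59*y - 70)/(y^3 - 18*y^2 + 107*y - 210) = (y - 2)/(y - 6)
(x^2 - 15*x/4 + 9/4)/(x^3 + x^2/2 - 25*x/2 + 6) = (4*x - 3)/(2*(2*x^2 + 7*x - 4))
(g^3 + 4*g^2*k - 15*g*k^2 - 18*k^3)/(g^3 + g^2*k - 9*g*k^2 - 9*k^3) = (g + 6*k)/(g + 3*k)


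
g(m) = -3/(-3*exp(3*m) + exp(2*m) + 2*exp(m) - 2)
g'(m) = -3*(9*exp(3*m) - 2*exp(2*m) - 2*exp(m))/(-3*exp(3*m) + exp(2*m) + 2*exp(m) - 2)^2 = (-27*exp(2*m) + 6*exp(m) + 6)*exp(m)/(3*exp(3*m) - exp(2*m) - 2*exp(m) + 2)^2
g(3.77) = 0.00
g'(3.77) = -0.00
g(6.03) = 0.00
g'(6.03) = -0.00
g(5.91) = 0.00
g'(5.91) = -0.00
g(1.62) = 0.01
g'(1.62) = -0.03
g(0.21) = 0.82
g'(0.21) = -2.57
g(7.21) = 0.00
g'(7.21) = -0.00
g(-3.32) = 1.56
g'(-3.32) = 0.06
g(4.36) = 0.00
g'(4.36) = -0.00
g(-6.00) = 1.50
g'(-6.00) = 0.00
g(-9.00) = 1.50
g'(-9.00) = 0.00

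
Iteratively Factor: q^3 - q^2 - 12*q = (q)*(q^2 - q - 12) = q*(q - 4)*(q + 3)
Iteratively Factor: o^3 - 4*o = (o + 2)*(o^2 - 2*o) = o*(o + 2)*(o - 2)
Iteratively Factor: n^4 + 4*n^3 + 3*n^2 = (n + 1)*(n^3 + 3*n^2) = n*(n + 1)*(n^2 + 3*n) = n^2*(n + 1)*(n + 3)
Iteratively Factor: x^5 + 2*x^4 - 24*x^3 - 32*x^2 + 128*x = (x + 4)*(x^4 - 2*x^3 - 16*x^2 + 32*x) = x*(x + 4)*(x^3 - 2*x^2 - 16*x + 32) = x*(x - 2)*(x + 4)*(x^2 - 16) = x*(x - 4)*(x - 2)*(x + 4)*(x + 4)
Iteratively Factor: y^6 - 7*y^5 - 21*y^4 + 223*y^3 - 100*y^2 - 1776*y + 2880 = (y - 3)*(y^5 - 4*y^4 - 33*y^3 + 124*y^2 + 272*y - 960) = (y - 5)*(y - 3)*(y^4 + y^3 - 28*y^2 - 16*y + 192) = (y - 5)*(y - 4)*(y - 3)*(y^3 + 5*y^2 - 8*y - 48) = (y - 5)*(y - 4)*(y - 3)*(y + 4)*(y^2 + y - 12) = (y - 5)*(y - 4)*(y - 3)^2*(y + 4)*(y + 4)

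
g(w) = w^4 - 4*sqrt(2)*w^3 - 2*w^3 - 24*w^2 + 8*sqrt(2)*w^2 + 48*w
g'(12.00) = 3347.77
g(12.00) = 6254.13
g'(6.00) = -67.18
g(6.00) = -526.59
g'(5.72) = -100.09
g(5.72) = -503.00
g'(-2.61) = -113.37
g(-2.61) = -29.16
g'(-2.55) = -102.99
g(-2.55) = -35.65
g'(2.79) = -114.72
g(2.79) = -70.53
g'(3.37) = -145.29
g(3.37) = -146.39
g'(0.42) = 33.59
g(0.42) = 17.39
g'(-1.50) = 20.88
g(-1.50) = -69.64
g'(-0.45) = 54.40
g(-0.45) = -23.43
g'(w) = 4*w^3 - 12*sqrt(2)*w^2 - 6*w^2 - 48*w + 16*sqrt(2)*w + 48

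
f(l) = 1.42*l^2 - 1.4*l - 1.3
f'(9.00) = 24.16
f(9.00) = 101.12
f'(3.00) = 7.12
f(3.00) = 7.28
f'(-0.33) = -2.34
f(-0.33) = -0.68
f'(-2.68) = -9.01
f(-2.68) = 12.65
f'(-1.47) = -5.57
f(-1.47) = 3.83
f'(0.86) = 1.04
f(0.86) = -1.45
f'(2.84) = 6.67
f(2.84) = 6.18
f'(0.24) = -0.72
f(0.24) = -1.55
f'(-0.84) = -3.79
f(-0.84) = 0.88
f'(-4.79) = -15.00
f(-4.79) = 37.99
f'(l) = 2.84*l - 1.4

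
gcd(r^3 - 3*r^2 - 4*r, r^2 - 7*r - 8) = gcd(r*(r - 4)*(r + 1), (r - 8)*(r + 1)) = r + 1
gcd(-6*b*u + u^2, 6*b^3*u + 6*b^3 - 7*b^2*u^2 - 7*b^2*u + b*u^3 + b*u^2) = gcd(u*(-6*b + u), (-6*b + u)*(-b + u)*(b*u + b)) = -6*b + u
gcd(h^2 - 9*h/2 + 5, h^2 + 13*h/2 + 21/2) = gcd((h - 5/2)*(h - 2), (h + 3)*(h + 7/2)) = 1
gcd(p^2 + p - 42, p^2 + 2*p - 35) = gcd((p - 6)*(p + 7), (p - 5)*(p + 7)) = p + 7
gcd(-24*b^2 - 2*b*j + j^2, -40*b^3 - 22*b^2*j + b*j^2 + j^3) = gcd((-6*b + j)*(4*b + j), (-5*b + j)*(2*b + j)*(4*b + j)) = 4*b + j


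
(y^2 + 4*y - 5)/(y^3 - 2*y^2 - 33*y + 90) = (y^2 + 4*y - 5)/(y^3 - 2*y^2 - 33*y + 90)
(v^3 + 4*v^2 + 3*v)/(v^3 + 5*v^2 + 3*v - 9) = v*(v + 1)/(v^2 + 2*v - 3)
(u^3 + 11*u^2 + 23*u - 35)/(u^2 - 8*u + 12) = (u^3 + 11*u^2 + 23*u - 35)/(u^2 - 8*u + 12)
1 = 1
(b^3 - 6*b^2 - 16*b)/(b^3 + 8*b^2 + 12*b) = (b - 8)/(b + 6)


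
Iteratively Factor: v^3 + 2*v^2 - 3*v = (v + 3)*(v^2 - v) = (v - 1)*(v + 3)*(v)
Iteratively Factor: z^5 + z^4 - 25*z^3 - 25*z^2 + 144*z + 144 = (z + 3)*(z^4 - 2*z^3 - 19*z^2 + 32*z + 48) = (z - 4)*(z + 3)*(z^3 + 2*z^2 - 11*z - 12) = (z - 4)*(z - 3)*(z + 3)*(z^2 + 5*z + 4) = (z - 4)*(z - 3)*(z + 1)*(z + 3)*(z + 4)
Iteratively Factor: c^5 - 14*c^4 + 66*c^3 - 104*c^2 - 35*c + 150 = (c + 1)*(c^4 - 15*c^3 + 81*c^2 - 185*c + 150) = (c - 2)*(c + 1)*(c^3 - 13*c^2 + 55*c - 75) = (c - 5)*(c - 2)*(c + 1)*(c^2 - 8*c + 15) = (c - 5)*(c - 3)*(c - 2)*(c + 1)*(c - 5)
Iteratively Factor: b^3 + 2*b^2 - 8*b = (b + 4)*(b^2 - 2*b) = b*(b + 4)*(b - 2)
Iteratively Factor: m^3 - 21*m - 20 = (m + 1)*(m^2 - m - 20) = (m - 5)*(m + 1)*(m + 4)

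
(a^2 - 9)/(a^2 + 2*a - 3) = (a - 3)/(a - 1)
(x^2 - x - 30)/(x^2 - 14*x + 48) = (x + 5)/(x - 8)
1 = 1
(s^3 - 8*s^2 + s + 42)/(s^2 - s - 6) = s - 7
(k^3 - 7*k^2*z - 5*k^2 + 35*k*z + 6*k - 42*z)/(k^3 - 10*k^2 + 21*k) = (k^2 - 7*k*z - 2*k + 14*z)/(k*(k - 7))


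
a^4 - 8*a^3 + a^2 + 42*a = a*(a - 7)*(a - 3)*(a + 2)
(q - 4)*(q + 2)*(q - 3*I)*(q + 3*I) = q^4 - 2*q^3 + q^2 - 18*q - 72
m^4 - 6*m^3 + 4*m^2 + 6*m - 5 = (m - 5)*(m - 1)^2*(m + 1)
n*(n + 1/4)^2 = n^3 + n^2/2 + n/16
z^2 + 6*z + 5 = (z + 1)*(z + 5)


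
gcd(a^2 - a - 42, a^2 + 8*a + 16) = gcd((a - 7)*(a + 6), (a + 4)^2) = 1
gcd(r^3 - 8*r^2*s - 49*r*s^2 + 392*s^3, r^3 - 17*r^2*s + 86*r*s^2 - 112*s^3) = r^2 - 15*r*s + 56*s^2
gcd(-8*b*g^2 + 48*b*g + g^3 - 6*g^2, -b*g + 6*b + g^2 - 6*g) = g - 6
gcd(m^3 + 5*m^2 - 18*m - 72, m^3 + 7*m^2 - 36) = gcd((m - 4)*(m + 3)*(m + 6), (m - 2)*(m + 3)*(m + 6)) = m^2 + 9*m + 18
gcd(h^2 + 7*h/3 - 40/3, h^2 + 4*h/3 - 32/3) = h - 8/3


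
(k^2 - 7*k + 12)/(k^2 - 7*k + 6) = (k^2 - 7*k + 12)/(k^2 - 7*k + 6)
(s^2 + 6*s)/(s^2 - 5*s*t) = (s + 6)/(s - 5*t)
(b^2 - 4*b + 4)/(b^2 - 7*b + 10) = (b - 2)/(b - 5)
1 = 1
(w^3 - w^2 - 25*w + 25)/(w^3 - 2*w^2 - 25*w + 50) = (w - 1)/(w - 2)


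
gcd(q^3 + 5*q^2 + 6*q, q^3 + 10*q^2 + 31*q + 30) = q^2 + 5*q + 6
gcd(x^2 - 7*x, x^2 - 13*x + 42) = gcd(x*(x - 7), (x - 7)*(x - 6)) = x - 7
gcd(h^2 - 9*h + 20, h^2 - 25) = h - 5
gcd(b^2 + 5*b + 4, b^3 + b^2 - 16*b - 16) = b^2 + 5*b + 4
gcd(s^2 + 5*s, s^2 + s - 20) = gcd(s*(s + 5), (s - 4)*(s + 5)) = s + 5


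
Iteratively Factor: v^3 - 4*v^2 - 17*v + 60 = (v - 3)*(v^2 - v - 20) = (v - 5)*(v - 3)*(v + 4)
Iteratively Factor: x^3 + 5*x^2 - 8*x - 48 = (x + 4)*(x^2 + x - 12) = (x + 4)^2*(x - 3)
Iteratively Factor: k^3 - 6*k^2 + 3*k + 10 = (k + 1)*(k^2 - 7*k + 10) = (k - 2)*(k + 1)*(k - 5)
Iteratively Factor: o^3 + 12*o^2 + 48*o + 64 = (o + 4)*(o^2 + 8*o + 16) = (o + 4)^2*(o + 4)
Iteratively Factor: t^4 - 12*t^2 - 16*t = (t - 4)*(t^3 + 4*t^2 + 4*t) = (t - 4)*(t + 2)*(t^2 + 2*t) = t*(t - 4)*(t + 2)*(t + 2)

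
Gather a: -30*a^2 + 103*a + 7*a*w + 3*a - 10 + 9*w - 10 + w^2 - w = -30*a^2 + a*(7*w + 106) + w^2 + 8*w - 20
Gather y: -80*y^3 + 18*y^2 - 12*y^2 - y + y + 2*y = -80*y^3 + 6*y^2 + 2*y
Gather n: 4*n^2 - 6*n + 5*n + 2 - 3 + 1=4*n^2 - n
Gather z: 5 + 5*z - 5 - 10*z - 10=-5*z - 10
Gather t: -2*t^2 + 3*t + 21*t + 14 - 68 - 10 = -2*t^2 + 24*t - 64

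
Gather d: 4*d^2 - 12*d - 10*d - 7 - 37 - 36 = 4*d^2 - 22*d - 80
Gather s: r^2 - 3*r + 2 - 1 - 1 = r^2 - 3*r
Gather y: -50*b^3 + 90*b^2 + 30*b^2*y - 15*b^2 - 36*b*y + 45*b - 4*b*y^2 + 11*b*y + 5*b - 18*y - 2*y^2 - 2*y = -50*b^3 + 75*b^2 + 50*b + y^2*(-4*b - 2) + y*(30*b^2 - 25*b - 20)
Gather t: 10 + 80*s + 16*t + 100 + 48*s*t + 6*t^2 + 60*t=80*s + 6*t^2 + t*(48*s + 76) + 110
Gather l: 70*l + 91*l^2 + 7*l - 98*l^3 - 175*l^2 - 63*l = -98*l^3 - 84*l^2 + 14*l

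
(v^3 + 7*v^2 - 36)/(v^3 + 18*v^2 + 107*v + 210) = (v^2 + v - 6)/(v^2 + 12*v + 35)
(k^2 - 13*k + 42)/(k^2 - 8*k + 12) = (k - 7)/(k - 2)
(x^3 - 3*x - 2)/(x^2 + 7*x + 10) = (x^3 - 3*x - 2)/(x^2 + 7*x + 10)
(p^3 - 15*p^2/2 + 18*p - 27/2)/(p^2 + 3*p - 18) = (2*p^2 - 9*p + 9)/(2*(p + 6))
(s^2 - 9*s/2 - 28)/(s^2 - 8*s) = (s + 7/2)/s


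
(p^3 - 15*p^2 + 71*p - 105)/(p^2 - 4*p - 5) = (p^2 - 10*p + 21)/(p + 1)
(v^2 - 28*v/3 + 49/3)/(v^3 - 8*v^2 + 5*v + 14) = (v - 7/3)/(v^2 - v - 2)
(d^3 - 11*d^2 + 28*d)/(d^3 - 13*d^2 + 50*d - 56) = d/(d - 2)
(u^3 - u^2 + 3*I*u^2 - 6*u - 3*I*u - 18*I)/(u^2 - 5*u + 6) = (u^2 + u*(2 + 3*I) + 6*I)/(u - 2)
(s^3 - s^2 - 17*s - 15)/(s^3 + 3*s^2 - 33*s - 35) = (s + 3)/(s + 7)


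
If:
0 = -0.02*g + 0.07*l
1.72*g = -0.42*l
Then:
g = 0.00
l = 0.00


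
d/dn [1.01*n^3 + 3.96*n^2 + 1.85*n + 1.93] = 3.03*n^2 + 7.92*n + 1.85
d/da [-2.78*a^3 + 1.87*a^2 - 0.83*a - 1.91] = -8.34*a^2 + 3.74*a - 0.83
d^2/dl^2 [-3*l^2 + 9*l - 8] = -6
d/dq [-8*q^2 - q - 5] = -16*q - 1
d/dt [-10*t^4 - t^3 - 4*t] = -40*t^3 - 3*t^2 - 4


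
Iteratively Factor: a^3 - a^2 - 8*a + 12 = (a - 2)*(a^2 + a - 6) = (a - 2)^2*(a + 3)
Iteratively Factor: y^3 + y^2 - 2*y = (y + 2)*(y^2 - y) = y*(y + 2)*(y - 1)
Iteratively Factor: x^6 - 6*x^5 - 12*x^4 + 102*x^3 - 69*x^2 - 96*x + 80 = (x - 1)*(x^5 - 5*x^4 - 17*x^3 + 85*x^2 + 16*x - 80) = (x - 5)*(x - 1)*(x^4 - 17*x^2 + 16) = (x - 5)*(x - 4)*(x - 1)*(x^3 + 4*x^2 - x - 4) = (x - 5)*(x - 4)*(x - 1)*(x + 1)*(x^2 + 3*x - 4) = (x - 5)*(x - 4)*(x - 1)^2*(x + 1)*(x + 4)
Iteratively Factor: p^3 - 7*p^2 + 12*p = (p - 3)*(p^2 - 4*p) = p*(p - 3)*(p - 4)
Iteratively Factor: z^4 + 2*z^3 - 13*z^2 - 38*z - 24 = (z - 4)*(z^3 + 6*z^2 + 11*z + 6) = (z - 4)*(z + 1)*(z^2 + 5*z + 6) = (z - 4)*(z + 1)*(z + 3)*(z + 2)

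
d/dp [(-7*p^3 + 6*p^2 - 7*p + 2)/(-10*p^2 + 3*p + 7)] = (70*p^4 - 42*p^3 - 199*p^2 + 124*p - 55)/(100*p^4 - 60*p^3 - 131*p^2 + 42*p + 49)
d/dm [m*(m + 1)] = 2*m + 1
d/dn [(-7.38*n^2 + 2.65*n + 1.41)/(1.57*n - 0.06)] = (-11.5866*n^2 + 0.8856*n - 2.3727)/(2.4649*n^2 - 0.1884*n + 0.0036)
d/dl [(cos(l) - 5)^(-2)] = 2*sin(l)/(cos(l) - 5)^3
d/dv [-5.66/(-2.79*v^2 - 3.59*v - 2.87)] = (-31.5828*v - 20.3194)/(2.79*v^2 + 3.59*v + 2.87)^2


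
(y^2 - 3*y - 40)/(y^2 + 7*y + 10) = (y - 8)/(y + 2)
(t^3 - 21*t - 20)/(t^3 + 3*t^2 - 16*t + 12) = (t^3 - 21*t - 20)/(t^3 + 3*t^2 - 16*t + 12)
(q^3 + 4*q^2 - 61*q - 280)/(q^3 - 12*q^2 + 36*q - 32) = (q^2 + 12*q + 35)/(q^2 - 4*q + 4)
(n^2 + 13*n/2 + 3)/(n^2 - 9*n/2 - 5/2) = (n + 6)/(n - 5)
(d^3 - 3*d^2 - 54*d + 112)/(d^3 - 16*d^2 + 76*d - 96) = (d + 7)/(d - 6)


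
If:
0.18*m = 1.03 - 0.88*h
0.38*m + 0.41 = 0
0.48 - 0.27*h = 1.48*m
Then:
No Solution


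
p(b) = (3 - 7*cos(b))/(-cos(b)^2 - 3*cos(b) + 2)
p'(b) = (3 - 7*cos(b))*(-2*sin(b)*cos(b) - 3*sin(b))/(-cos(b)^2 - 3*cos(b) + 2)^2 + 7*sin(b)/(-cos(b)^2 - 3*cos(b) + 2) = (7*cos(b)^2 - 6*cos(b) + 5)*sin(b)/(cos(b)^2 + 3*cos(b) - 2)^2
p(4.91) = 1.18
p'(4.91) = -2.13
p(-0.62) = 2.44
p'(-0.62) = -2.27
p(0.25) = 2.05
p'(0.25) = 0.42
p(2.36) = 2.20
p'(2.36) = 0.69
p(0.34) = 2.10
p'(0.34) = 0.63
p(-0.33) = 2.09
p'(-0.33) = -0.60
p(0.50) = 2.24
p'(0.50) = 1.25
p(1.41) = 1.26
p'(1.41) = 1.87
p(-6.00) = 2.06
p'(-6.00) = 0.49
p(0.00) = 2.00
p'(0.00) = 0.00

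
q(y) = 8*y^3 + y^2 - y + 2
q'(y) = 24*y^2 + 2*y - 1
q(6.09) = 1839.93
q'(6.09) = 901.29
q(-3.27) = -263.76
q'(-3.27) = 249.09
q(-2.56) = -123.10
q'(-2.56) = 151.17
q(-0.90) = -2.12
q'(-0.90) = 16.64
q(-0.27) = 2.19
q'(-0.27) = 0.21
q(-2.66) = -138.83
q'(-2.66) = 163.49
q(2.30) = 102.33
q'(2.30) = 130.56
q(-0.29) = 2.18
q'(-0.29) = 0.44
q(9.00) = 5906.00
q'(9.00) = 1961.00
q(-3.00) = -202.00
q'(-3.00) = 209.00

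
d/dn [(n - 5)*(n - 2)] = 2*n - 7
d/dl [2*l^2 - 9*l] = 4*l - 9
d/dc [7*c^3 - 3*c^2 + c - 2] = 21*c^2 - 6*c + 1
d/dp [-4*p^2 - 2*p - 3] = -8*p - 2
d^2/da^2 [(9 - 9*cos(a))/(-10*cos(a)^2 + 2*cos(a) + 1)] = 9*(225*(1 - cos(2*a))^2*cos(a) - 95*(1 - cos(2*a))^2 - 287*cos(a) - 103*cos(2*a) + 180*cos(3*a) - 50*cos(5*a) + 309)/(2*cos(a) - 5*cos(2*a) - 4)^3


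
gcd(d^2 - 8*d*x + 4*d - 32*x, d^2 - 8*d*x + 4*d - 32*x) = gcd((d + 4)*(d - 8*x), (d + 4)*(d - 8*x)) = -d^2 + 8*d*x - 4*d + 32*x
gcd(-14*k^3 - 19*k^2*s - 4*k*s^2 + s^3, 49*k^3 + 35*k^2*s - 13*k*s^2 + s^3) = -7*k^2 - 6*k*s + s^2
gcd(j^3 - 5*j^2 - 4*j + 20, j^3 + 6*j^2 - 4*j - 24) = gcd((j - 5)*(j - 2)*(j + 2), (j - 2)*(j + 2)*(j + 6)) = j^2 - 4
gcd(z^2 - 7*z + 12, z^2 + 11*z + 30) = 1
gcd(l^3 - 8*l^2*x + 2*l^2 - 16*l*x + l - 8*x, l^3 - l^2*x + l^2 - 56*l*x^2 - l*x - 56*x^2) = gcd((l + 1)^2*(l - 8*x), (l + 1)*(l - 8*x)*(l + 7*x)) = -l^2 + 8*l*x - l + 8*x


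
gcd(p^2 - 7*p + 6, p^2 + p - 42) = p - 6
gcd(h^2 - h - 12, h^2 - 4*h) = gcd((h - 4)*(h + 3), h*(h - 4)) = h - 4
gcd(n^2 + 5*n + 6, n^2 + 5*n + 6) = n^2 + 5*n + 6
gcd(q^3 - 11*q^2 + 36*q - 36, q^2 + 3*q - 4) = 1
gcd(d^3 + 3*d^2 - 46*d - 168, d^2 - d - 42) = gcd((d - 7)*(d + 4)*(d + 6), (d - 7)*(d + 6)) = d^2 - d - 42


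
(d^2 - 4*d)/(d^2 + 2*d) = (d - 4)/(d + 2)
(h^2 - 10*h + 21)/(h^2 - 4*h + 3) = (h - 7)/(h - 1)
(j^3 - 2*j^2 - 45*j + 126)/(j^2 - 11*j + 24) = (j^2 + j - 42)/(j - 8)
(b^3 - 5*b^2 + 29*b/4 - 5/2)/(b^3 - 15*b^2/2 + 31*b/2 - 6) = (b^2 - 9*b/2 + 5)/(b^2 - 7*b + 12)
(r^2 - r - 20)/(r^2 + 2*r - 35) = (r + 4)/(r + 7)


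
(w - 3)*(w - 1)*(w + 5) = w^3 + w^2 - 17*w + 15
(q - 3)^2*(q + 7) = q^3 + q^2 - 33*q + 63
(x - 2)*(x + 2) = x^2 - 4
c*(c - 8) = c^2 - 8*c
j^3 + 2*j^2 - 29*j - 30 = (j - 5)*(j + 1)*(j + 6)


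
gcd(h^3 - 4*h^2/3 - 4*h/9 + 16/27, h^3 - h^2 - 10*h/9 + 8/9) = h^2 - 2*h + 8/9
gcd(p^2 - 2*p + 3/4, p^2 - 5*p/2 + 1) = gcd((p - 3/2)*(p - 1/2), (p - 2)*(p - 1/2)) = p - 1/2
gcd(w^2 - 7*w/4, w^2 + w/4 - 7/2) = w - 7/4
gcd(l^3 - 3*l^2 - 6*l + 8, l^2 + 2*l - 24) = l - 4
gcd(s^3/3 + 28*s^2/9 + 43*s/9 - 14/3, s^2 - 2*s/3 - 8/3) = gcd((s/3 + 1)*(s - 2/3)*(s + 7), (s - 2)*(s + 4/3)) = 1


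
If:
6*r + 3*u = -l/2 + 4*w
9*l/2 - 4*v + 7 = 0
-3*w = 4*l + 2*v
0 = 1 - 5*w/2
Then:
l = -94/125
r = 247/750 - u/2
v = 113/125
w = 2/5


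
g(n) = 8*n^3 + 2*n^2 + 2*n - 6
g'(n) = 24*n^2 + 4*n + 2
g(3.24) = 293.57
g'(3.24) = 266.90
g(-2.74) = -161.03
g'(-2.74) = 171.22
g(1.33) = 19.02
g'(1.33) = 49.77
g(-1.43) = -28.16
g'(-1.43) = 45.36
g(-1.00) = -14.00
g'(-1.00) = 22.00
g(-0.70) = -9.16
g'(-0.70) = 10.96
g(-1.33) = -23.94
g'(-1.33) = 39.13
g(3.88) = 499.16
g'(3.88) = 378.83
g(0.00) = -6.00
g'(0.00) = 2.00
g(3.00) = 234.00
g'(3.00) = 230.00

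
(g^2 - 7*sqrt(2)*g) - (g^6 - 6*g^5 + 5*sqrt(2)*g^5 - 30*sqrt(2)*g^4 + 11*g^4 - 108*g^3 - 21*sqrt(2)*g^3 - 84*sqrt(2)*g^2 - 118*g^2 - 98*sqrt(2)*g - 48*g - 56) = -g^6 - 5*sqrt(2)*g^5 + 6*g^5 - 11*g^4 + 30*sqrt(2)*g^4 + 21*sqrt(2)*g^3 + 108*g^3 + 84*sqrt(2)*g^2 + 119*g^2 + 48*g + 91*sqrt(2)*g + 56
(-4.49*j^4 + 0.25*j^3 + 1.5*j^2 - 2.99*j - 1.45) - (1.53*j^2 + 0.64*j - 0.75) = -4.49*j^4 + 0.25*j^3 - 0.03*j^2 - 3.63*j - 0.7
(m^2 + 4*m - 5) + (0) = m^2 + 4*m - 5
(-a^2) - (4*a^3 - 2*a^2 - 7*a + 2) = -4*a^3 + a^2 + 7*a - 2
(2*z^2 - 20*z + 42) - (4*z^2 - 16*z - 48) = -2*z^2 - 4*z + 90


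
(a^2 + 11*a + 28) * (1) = a^2 + 11*a + 28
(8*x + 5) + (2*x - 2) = 10*x + 3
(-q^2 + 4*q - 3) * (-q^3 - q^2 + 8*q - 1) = q^5 - 3*q^4 - 9*q^3 + 36*q^2 - 28*q + 3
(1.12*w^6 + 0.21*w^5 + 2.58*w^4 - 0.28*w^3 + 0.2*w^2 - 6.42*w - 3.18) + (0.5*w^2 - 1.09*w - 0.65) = 1.12*w^6 + 0.21*w^5 + 2.58*w^4 - 0.28*w^3 + 0.7*w^2 - 7.51*w - 3.83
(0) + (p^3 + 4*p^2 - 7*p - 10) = p^3 + 4*p^2 - 7*p - 10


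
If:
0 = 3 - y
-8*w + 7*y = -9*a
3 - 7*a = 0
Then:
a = 3/7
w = 87/28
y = 3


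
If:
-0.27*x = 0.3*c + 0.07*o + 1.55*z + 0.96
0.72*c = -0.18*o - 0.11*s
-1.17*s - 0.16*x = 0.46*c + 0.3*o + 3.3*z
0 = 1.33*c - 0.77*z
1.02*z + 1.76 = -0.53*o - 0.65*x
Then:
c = -0.11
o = -0.13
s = 0.93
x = -2.31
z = -0.19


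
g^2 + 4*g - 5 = (g - 1)*(g + 5)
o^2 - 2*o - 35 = (o - 7)*(o + 5)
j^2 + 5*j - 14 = (j - 2)*(j + 7)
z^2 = z^2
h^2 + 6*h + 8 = (h + 2)*(h + 4)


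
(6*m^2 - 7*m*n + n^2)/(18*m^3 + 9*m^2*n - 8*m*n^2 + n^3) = (m - n)/(3*m^2 + 2*m*n - n^2)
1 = 1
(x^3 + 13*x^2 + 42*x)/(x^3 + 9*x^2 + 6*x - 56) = x*(x + 6)/(x^2 + 2*x - 8)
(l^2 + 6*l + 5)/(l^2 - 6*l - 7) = (l + 5)/(l - 7)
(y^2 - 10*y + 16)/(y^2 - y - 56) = (y - 2)/(y + 7)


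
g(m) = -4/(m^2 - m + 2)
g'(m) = -4*(1 - 2*m)/(m^2 - m + 2)^2 = 4*(2*m - 1)/(m^2 - m + 2)^2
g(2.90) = -0.53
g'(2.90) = 0.34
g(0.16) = -2.14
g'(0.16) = -0.78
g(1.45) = -1.51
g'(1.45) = 1.08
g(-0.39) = -1.57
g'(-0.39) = -1.10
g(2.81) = -0.56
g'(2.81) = 0.37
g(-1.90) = -0.53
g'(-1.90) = -0.34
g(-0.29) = -1.68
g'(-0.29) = -1.12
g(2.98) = -0.51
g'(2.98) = 0.32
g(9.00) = -0.05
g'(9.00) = 0.01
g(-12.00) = -0.03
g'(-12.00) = 0.00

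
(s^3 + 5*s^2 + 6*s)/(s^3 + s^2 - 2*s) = (s + 3)/(s - 1)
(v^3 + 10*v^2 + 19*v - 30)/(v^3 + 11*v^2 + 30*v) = (v - 1)/v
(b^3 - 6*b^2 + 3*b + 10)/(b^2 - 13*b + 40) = (b^2 - b - 2)/(b - 8)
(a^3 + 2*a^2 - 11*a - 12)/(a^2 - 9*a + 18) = (a^2 + 5*a + 4)/(a - 6)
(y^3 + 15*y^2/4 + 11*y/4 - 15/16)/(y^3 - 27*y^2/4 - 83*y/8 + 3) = (y + 5/2)/(y - 8)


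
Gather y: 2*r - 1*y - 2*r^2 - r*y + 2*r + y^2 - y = -2*r^2 + 4*r + y^2 + y*(-r - 2)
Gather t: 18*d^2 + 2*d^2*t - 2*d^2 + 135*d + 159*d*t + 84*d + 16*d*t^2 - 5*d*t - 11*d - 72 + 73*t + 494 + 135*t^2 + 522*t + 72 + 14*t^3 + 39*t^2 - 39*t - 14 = 16*d^2 + 208*d + 14*t^3 + t^2*(16*d + 174) + t*(2*d^2 + 154*d + 556) + 480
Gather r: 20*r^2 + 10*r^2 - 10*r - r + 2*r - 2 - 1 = 30*r^2 - 9*r - 3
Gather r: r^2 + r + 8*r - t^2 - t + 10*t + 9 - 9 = r^2 + 9*r - t^2 + 9*t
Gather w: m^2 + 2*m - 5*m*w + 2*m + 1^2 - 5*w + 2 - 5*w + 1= m^2 + 4*m + w*(-5*m - 10) + 4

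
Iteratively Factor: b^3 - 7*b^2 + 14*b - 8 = (b - 2)*(b^2 - 5*b + 4) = (b - 4)*(b - 2)*(b - 1)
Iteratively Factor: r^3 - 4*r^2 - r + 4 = (r + 1)*(r^2 - 5*r + 4) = (r - 4)*(r + 1)*(r - 1)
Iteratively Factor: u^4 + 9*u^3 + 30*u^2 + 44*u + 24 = (u + 2)*(u^3 + 7*u^2 + 16*u + 12) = (u + 2)^2*(u^2 + 5*u + 6) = (u + 2)^3*(u + 3)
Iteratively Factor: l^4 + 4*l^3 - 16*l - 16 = (l + 2)*(l^3 + 2*l^2 - 4*l - 8) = (l + 2)^2*(l^2 - 4) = (l + 2)^3*(l - 2)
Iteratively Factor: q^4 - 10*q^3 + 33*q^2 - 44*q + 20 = (q - 5)*(q^3 - 5*q^2 + 8*q - 4) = (q - 5)*(q - 1)*(q^2 - 4*q + 4) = (q - 5)*(q - 2)*(q - 1)*(q - 2)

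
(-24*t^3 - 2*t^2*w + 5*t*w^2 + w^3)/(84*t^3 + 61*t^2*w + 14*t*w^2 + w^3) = (-2*t + w)/(7*t + w)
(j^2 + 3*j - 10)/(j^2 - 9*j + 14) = (j + 5)/(j - 7)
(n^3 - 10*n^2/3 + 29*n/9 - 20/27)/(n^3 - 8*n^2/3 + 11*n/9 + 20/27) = (3*n - 1)/(3*n + 1)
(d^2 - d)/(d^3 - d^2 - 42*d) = (1 - d)/(-d^2 + d + 42)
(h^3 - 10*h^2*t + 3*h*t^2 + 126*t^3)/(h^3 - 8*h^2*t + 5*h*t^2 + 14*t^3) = (-h^2 + 3*h*t + 18*t^2)/(-h^2 + h*t + 2*t^2)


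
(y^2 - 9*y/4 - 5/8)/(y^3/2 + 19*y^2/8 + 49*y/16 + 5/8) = 2*(2*y - 5)/(2*y^2 + 9*y + 10)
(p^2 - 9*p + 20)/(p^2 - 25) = (p - 4)/(p + 5)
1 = 1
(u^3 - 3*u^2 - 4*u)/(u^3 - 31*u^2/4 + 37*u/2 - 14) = 4*u*(u + 1)/(4*u^2 - 15*u + 14)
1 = 1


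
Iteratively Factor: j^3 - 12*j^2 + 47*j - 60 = (j - 4)*(j^2 - 8*j + 15) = (j - 5)*(j - 4)*(j - 3)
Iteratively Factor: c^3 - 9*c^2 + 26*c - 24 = (c - 3)*(c^2 - 6*c + 8) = (c - 4)*(c - 3)*(c - 2)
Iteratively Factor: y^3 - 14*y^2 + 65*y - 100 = (y - 4)*(y^2 - 10*y + 25) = (y - 5)*(y - 4)*(y - 5)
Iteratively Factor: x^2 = (x)*(x)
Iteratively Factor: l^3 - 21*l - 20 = (l - 5)*(l^2 + 5*l + 4) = (l - 5)*(l + 1)*(l + 4)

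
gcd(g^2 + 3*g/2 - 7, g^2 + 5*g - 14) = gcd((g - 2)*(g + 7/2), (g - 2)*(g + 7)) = g - 2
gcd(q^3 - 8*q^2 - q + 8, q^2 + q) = q + 1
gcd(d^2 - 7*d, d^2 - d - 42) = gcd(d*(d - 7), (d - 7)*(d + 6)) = d - 7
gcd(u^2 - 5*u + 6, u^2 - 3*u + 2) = u - 2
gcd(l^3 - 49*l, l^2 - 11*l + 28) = l - 7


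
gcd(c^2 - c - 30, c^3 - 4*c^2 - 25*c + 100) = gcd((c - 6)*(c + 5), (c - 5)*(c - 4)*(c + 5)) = c + 5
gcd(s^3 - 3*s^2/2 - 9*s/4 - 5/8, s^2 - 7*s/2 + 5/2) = s - 5/2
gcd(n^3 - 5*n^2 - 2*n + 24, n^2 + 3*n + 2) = n + 2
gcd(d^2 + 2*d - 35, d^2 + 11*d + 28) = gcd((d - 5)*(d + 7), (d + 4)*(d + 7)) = d + 7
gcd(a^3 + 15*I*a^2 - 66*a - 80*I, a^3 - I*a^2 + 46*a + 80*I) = a^2 + 7*I*a - 10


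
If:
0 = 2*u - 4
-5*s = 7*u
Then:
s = -14/5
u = 2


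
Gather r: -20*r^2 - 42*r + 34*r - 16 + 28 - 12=-20*r^2 - 8*r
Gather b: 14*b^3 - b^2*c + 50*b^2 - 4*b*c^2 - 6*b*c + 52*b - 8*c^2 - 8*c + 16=14*b^3 + b^2*(50 - c) + b*(-4*c^2 - 6*c + 52) - 8*c^2 - 8*c + 16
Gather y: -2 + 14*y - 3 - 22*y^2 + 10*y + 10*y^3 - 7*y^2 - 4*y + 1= 10*y^3 - 29*y^2 + 20*y - 4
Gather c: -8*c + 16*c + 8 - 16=8*c - 8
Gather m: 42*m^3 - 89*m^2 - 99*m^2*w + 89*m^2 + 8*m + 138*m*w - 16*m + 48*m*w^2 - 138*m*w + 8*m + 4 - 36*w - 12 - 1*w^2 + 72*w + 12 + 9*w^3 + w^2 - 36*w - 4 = 42*m^3 - 99*m^2*w + 48*m*w^2 + 9*w^3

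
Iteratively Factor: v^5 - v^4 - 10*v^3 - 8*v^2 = (v)*(v^4 - v^3 - 10*v^2 - 8*v) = v*(v - 4)*(v^3 + 3*v^2 + 2*v) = v*(v - 4)*(v + 2)*(v^2 + v) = v*(v - 4)*(v + 1)*(v + 2)*(v)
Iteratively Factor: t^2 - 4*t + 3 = (t - 1)*(t - 3)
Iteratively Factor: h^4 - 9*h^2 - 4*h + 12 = (h - 1)*(h^3 + h^2 - 8*h - 12) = (h - 1)*(h + 2)*(h^2 - h - 6) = (h - 1)*(h + 2)^2*(h - 3)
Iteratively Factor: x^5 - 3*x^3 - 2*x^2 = (x + 1)*(x^4 - x^3 - 2*x^2) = (x + 1)^2*(x^3 - 2*x^2) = (x - 2)*(x + 1)^2*(x^2) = x*(x - 2)*(x + 1)^2*(x)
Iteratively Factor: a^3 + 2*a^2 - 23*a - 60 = (a - 5)*(a^2 + 7*a + 12) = (a - 5)*(a + 4)*(a + 3)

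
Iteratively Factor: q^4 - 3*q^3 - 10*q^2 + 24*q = (q - 4)*(q^3 + q^2 - 6*q) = q*(q - 4)*(q^2 + q - 6) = q*(q - 4)*(q + 3)*(q - 2)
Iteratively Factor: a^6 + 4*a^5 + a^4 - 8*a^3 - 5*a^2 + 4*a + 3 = (a + 3)*(a^5 + a^4 - 2*a^3 - 2*a^2 + a + 1) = (a + 1)*(a + 3)*(a^4 - 2*a^2 + 1) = (a + 1)^2*(a + 3)*(a^3 - a^2 - a + 1) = (a - 1)*(a + 1)^2*(a + 3)*(a^2 - 1) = (a - 1)^2*(a + 1)^2*(a + 3)*(a + 1)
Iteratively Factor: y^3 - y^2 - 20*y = (y + 4)*(y^2 - 5*y) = (y - 5)*(y + 4)*(y)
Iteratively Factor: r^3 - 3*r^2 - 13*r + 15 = (r - 5)*(r^2 + 2*r - 3) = (r - 5)*(r - 1)*(r + 3)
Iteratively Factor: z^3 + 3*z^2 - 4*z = (z + 4)*(z^2 - z) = (z - 1)*(z + 4)*(z)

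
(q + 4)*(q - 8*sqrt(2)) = q^2 - 8*sqrt(2)*q + 4*q - 32*sqrt(2)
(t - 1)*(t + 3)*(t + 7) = t^3 + 9*t^2 + 11*t - 21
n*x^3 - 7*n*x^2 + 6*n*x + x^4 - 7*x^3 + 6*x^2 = x*(n + x)*(x - 6)*(x - 1)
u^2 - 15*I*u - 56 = (u - 8*I)*(u - 7*I)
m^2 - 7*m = m*(m - 7)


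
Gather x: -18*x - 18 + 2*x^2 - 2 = 2*x^2 - 18*x - 20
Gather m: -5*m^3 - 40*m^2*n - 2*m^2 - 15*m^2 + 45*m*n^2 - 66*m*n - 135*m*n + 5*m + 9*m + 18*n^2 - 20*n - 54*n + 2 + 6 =-5*m^3 + m^2*(-40*n - 17) + m*(45*n^2 - 201*n + 14) + 18*n^2 - 74*n + 8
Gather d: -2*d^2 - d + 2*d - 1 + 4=-2*d^2 + d + 3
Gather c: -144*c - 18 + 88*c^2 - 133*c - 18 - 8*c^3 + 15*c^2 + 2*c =-8*c^3 + 103*c^2 - 275*c - 36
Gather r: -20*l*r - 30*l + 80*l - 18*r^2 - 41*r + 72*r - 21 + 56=50*l - 18*r^2 + r*(31 - 20*l) + 35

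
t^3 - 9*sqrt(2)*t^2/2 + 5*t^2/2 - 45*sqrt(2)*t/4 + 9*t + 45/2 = (t + 5/2)*(t - 3*sqrt(2))*(t - 3*sqrt(2)/2)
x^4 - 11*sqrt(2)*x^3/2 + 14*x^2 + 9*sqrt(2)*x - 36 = (x - 3*sqrt(2))*(x - 2*sqrt(2))*(x - 3*sqrt(2)/2)*(x + sqrt(2))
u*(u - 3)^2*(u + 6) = u^4 - 27*u^2 + 54*u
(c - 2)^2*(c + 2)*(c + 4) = c^4 + 2*c^3 - 12*c^2 - 8*c + 32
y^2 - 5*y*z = y*(y - 5*z)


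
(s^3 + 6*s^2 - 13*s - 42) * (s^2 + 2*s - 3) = s^5 + 8*s^4 - 4*s^3 - 86*s^2 - 45*s + 126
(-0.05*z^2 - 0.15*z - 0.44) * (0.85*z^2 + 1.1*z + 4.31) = -0.0425*z^4 - 0.1825*z^3 - 0.7545*z^2 - 1.1305*z - 1.8964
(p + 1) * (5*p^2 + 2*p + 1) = 5*p^3 + 7*p^2 + 3*p + 1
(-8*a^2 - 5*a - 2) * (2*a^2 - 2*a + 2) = -16*a^4 + 6*a^3 - 10*a^2 - 6*a - 4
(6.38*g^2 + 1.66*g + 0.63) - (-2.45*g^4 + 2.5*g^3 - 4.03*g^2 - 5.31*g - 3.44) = 2.45*g^4 - 2.5*g^3 + 10.41*g^2 + 6.97*g + 4.07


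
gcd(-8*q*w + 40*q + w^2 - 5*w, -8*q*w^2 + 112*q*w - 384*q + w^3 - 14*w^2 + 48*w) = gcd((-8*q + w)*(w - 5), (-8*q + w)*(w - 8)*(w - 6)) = 8*q - w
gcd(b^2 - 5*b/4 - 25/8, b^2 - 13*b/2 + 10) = b - 5/2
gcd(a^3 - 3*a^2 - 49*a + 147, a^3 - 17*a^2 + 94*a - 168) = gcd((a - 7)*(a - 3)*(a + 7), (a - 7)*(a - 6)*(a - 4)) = a - 7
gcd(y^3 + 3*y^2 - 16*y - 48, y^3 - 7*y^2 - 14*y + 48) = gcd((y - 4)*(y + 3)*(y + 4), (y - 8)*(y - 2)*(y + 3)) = y + 3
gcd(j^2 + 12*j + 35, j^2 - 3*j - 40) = j + 5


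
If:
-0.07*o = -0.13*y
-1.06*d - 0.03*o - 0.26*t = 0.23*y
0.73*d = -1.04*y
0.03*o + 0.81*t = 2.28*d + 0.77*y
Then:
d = 0.00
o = 0.00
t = 0.00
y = 0.00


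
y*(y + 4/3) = y^2 + 4*y/3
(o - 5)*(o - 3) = o^2 - 8*o + 15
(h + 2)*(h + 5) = h^2 + 7*h + 10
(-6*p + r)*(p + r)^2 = -6*p^3 - 11*p^2*r - 4*p*r^2 + r^3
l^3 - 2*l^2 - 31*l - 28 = (l - 7)*(l + 1)*(l + 4)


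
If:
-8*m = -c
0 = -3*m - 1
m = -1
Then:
No Solution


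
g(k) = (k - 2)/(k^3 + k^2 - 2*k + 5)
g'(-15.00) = 0.00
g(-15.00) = 0.01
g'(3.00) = 0.00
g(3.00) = 0.03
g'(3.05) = 0.00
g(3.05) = 0.03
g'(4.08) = -0.01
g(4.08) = 0.03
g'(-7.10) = 0.01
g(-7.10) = 0.03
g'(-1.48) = 0.26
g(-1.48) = -0.50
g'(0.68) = 0.28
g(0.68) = -0.30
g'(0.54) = 0.23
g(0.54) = -0.33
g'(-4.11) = 0.13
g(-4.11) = 0.16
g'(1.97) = 0.08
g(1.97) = -0.00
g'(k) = (k - 2)*(-3*k^2 - 2*k + 2)/(k^3 + k^2 - 2*k + 5)^2 + 1/(k^3 + k^2 - 2*k + 5)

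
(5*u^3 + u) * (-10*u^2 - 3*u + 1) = -50*u^5 - 15*u^4 - 5*u^3 - 3*u^2 + u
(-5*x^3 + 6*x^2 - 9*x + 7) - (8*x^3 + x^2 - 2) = -13*x^3 + 5*x^2 - 9*x + 9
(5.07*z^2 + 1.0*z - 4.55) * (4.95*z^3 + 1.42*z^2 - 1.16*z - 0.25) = 25.0965*z^5 + 12.1494*z^4 - 26.9837*z^3 - 8.8885*z^2 + 5.028*z + 1.1375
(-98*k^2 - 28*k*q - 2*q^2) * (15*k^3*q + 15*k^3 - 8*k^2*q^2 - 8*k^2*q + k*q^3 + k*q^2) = -1470*k^5*q - 1470*k^5 + 364*k^4*q^2 + 364*k^4*q + 96*k^3*q^3 + 96*k^3*q^2 - 12*k^2*q^4 - 12*k^2*q^3 - 2*k*q^5 - 2*k*q^4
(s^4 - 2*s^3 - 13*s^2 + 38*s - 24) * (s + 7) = s^5 + 5*s^4 - 27*s^3 - 53*s^2 + 242*s - 168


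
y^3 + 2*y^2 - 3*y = y*(y - 1)*(y + 3)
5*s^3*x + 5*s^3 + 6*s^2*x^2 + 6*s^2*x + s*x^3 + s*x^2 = (s + x)*(5*s + x)*(s*x + s)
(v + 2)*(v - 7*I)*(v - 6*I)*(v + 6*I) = v^4 + 2*v^3 - 7*I*v^3 + 36*v^2 - 14*I*v^2 + 72*v - 252*I*v - 504*I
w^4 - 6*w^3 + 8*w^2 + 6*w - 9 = (w - 3)^2*(w - 1)*(w + 1)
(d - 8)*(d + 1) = d^2 - 7*d - 8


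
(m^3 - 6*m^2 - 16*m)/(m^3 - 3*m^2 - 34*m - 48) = m/(m + 3)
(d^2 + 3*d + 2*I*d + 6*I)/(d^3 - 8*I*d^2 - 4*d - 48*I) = (d + 3)/(d^2 - 10*I*d - 24)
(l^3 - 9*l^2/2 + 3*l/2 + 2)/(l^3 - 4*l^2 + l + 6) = (l^3 - 9*l^2/2 + 3*l/2 + 2)/(l^3 - 4*l^2 + l + 6)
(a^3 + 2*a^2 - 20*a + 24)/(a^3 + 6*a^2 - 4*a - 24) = (a - 2)/(a + 2)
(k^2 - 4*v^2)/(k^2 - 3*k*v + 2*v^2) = (-k - 2*v)/(-k + v)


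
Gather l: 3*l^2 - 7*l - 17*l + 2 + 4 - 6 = 3*l^2 - 24*l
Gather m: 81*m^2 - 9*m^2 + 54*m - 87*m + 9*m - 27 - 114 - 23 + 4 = 72*m^2 - 24*m - 160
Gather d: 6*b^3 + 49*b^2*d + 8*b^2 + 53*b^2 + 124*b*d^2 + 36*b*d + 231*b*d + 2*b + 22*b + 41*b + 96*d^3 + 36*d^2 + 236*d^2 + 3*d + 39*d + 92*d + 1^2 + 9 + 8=6*b^3 + 61*b^2 + 65*b + 96*d^3 + d^2*(124*b + 272) + d*(49*b^2 + 267*b + 134) + 18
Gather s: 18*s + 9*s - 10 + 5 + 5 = 27*s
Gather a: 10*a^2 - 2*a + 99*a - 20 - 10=10*a^2 + 97*a - 30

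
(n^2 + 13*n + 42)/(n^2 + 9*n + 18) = (n + 7)/(n + 3)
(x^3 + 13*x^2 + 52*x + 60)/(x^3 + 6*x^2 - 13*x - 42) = (x^2 + 11*x + 30)/(x^2 + 4*x - 21)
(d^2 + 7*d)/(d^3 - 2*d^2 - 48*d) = (d + 7)/(d^2 - 2*d - 48)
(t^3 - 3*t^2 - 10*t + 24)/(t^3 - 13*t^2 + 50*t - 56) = (t + 3)/(t - 7)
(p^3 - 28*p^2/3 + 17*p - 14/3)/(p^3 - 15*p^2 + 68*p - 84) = (p - 1/3)/(p - 6)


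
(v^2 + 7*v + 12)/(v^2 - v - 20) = (v + 3)/(v - 5)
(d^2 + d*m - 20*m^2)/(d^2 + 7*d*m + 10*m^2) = (d - 4*m)/(d + 2*m)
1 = 1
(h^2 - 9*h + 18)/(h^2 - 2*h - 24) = (h - 3)/(h + 4)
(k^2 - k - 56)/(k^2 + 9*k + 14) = (k - 8)/(k + 2)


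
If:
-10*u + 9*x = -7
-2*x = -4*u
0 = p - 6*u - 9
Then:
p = 15/4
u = -7/8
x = -7/4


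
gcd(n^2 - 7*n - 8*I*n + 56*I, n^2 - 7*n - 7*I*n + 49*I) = n - 7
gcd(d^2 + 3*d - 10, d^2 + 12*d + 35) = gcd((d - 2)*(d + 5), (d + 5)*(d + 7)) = d + 5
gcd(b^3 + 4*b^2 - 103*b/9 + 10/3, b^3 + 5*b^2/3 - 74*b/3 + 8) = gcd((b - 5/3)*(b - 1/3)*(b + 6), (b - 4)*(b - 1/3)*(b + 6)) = b^2 + 17*b/3 - 2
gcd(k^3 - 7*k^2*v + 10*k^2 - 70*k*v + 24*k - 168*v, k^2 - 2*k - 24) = k + 4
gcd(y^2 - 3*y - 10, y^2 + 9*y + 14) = y + 2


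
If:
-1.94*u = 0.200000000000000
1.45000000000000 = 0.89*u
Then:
No Solution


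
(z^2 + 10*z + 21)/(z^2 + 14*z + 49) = (z + 3)/(z + 7)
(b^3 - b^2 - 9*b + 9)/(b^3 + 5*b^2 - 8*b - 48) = (b^2 + 2*b - 3)/(b^2 + 8*b + 16)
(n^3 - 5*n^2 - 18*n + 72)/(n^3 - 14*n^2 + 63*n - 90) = (n + 4)/(n - 5)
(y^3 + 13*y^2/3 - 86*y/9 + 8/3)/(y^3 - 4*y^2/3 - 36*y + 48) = (y - 1/3)/(y - 6)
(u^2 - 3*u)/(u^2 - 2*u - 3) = u/(u + 1)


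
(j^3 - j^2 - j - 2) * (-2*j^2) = -2*j^5 + 2*j^4 + 2*j^3 + 4*j^2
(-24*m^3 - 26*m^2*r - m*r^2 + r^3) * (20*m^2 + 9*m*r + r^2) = -480*m^5 - 736*m^4*r - 278*m^3*r^2 - 15*m^2*r^3 + 8*m*r^4 + r^5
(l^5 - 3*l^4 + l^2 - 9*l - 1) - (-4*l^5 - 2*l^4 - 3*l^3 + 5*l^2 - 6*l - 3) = 5*l^5 - l^4 + 3*l^3 - 4*l^2 - 3*l + 2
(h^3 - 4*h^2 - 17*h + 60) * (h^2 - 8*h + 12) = h^5 - 12*h^4 + 27*h^3 + 148*h^2 - 684*h + 720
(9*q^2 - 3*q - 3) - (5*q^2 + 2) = 4*q^2 - 3*q - 5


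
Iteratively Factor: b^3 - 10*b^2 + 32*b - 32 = (b - 4)*(b^2 - 6*b + 8) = (b - 4)^2*(b - 2)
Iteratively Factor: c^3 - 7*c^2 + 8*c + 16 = (c - 4)*(c^2 - 3*c - 4) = (c - 4)^2*(c + 1)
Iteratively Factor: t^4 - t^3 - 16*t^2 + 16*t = (t - 4)*(t^3 + 3*t^2 - 4*t) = (t - 4)*(t - 1)*(t^2 + 4*t) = t*(t - 4)*(t - 1)*(t + 4)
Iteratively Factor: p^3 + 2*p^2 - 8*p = (p)*(p^2 + 2*p - 8) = p*(p + 4)*(p - 2)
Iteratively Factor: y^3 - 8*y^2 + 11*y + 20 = (y + 1)*(y^2 - 9*y + 20) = (y - 4)*(y + 1)*(y - 5)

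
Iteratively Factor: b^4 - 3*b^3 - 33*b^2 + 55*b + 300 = (b + 4)*(b^3 - 7*b^2 - 5*b + 75) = (b - 5)*(b + 4)*(b^2 - 2*b - 15) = (b - 5)*(b + 3)*(b + 4)*(b - 5)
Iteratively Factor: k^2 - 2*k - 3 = (k + 1)*(k - 3)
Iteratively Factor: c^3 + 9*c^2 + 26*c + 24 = (c + 3)*(c^2 + 6*c + 8) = (c + 3)*(c + 4)*(c + 2)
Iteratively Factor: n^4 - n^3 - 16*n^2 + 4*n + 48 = (n - 4)*(n^3 + 3*n^2 - 4*n - 12) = (n - 4)*(n - 2)*(n^2 + 5*n + 6) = (n - 4)*(n - 2)*(n + 2)*(n + 3)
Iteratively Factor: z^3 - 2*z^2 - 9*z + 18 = (z + 3)*(z^2 - 5*z + 6) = (z - 2)*(z + 3)*(z - 3)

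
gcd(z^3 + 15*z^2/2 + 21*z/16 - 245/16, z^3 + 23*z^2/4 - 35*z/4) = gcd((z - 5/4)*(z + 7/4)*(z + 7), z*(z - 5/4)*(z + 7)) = z^2 + 23*z/4 - 35/4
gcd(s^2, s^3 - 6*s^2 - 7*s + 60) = 1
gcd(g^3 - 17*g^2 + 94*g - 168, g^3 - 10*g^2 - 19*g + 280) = g - 7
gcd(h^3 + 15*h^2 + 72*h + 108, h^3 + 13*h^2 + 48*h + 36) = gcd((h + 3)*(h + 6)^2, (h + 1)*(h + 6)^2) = h^2 + 12*h + 36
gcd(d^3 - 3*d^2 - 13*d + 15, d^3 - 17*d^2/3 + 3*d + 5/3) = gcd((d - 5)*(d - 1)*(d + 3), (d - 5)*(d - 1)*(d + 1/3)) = d^2 - 6*d + 5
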